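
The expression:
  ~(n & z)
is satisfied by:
  {z: False, n: False}
  {n: True, z: False}
  {z: True, n: False}


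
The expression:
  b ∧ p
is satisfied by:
  {p: True, b: True}


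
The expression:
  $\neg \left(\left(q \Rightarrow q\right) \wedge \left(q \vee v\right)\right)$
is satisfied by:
  {q: False, v: False}


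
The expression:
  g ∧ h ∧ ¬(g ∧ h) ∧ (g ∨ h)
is never true.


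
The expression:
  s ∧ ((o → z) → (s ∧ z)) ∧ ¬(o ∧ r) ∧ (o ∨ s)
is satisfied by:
  {z: True, s: True, r: False, o: False}
  {o: True, z: True, s: True, r: False}
  {o: True, s: True, r: False, z: False}
  {z: True, r: True, s: True, o: False}


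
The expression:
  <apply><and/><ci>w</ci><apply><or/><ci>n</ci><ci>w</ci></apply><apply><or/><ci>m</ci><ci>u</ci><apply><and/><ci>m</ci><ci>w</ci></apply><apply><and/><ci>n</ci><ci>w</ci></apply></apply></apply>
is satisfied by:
  {w: True, n: True, m: True, u: True}
  {w: True, n: True, m: True, u: False}
  {w: True, n: True, u: True, m: False}
  {w: True, n: True, u: False, m: False}
  {w: True, m: True, u: True, n: False}
  {w: True, m: True, u: False, n: False}
  {w: True, m: False, u: True, n: False}


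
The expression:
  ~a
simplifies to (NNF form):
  ~a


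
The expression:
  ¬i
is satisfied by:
  {i: False}


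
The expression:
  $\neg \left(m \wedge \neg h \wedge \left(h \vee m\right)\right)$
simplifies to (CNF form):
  $h \vee \neg m$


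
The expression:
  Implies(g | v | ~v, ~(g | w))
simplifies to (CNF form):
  ~g & ~w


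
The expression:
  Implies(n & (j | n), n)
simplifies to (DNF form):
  True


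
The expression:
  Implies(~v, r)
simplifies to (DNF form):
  r | v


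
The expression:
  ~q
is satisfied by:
  {q: False}


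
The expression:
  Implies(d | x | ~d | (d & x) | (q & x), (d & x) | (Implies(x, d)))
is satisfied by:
  {d: True, x: False}
  {x: False, d: False}
  {x: True, d: True}


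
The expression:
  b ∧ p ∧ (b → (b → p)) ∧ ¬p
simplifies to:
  False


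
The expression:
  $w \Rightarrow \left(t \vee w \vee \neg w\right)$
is always true.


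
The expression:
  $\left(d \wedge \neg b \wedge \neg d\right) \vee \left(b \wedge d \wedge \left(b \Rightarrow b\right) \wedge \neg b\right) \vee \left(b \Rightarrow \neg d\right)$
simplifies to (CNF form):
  $\neg b \vee \neg d$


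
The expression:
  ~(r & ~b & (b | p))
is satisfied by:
  {b: True, p: False, r: False}
  {p: False, r: False, b: False}
  {r: True, b: True, p: False}
  {r: True, p: False, b: False}
  {b: True, p: True, r: False}
  {p: True, b: False, r: False}
  {r: True, p: True, b: True}


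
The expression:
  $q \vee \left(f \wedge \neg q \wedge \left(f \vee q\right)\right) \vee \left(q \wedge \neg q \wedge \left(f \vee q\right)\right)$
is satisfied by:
  {q: True, f: True}
  {q: True, f: False}
  {f: True, q: False}


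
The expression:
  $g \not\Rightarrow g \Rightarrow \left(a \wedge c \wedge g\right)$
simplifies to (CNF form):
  $\text{True}$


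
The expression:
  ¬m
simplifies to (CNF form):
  ¬m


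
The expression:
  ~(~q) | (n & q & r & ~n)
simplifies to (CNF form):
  q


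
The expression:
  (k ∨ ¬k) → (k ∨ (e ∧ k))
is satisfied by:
  {k: True}


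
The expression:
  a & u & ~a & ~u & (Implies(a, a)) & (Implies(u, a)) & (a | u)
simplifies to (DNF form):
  False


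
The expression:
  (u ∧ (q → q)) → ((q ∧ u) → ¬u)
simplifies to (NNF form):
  ¬q ∨ ¬u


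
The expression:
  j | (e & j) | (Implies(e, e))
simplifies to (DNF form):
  True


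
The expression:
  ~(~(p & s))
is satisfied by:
  {p: True, s: True}


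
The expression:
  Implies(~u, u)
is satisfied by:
  {u: True}


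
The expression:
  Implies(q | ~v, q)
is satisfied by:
  {q: True, v: True}
  {q: True, v: False}
  {v: True, q: False}


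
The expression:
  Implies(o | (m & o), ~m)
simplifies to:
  ~m | ~o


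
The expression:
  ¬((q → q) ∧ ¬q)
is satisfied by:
  {q: True}


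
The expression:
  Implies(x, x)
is always true.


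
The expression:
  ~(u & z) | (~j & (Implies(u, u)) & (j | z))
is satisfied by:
  {u: False, z: False, j: False}
  {j: True, u: False, z: False}
  {z: True, u: False, j: False}
  {j: True, z: True, u: False}
  {u: True, j: False, z: False}
  {j: True, u: True, z: False}
  {z: True, u: True, j: False}


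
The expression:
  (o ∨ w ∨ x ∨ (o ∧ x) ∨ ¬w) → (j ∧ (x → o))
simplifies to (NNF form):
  j ∧ (o ∨ ¬x)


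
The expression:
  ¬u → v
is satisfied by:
  {v: True, u: True}
  {v: True, u: False}
  {u: True, v: False}


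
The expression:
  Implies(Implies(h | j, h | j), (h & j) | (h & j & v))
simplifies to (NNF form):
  h & j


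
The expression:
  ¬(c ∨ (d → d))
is never true.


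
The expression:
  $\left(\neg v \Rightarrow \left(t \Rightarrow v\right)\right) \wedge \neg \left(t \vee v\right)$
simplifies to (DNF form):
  $\neg t \wedge \neg v$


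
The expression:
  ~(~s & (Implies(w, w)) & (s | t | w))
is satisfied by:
  {s: True, t: False, w: False}
  {s: True, w: True, t: False}
  {s: True, t: True, w: False}
  {s: True, w: True, t: True}
  {w: False, t: False, s: False}


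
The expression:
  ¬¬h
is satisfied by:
  {h: True}


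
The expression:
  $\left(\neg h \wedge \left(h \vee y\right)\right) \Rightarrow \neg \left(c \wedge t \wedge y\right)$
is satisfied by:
  {h: True, c: False, t: False, y: False}
  {h: False, c: False, t: False, y: False}
  {h: True, y: True, c: False, t: False}
  {y: True, h: False, c: False, t: False}
  {h: True, t: True, y: False, c: False}
  {t: True, y: False, c: False, h: False}
  {h: True, y: True, t: True, c: False}
  {y: True, t: True, h: False, c: False}
  {h: True, c: True, y: False, t: False}
  {c: True, y: False, t: False, h: False}
  {h: True, y: True, c: True, t: False}
  {y: True, c: True, h: False, t: False}
  {h: True, t: True, c: True, y: False}
  {t: True, c: True, y: False, h: False}
  {h: True, y: True, t: True, c: True}


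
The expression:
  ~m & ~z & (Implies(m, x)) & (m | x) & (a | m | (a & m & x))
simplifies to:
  a & x & ~m & ~z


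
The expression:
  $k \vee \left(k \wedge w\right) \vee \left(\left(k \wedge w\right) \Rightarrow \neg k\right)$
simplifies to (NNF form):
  $\text{True}$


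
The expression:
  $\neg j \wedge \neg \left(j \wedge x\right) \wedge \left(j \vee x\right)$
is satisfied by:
  {x: True, j: False}


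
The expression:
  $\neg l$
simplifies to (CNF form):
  $\neg l$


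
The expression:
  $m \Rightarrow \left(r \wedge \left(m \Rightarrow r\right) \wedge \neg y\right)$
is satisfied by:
  {r: True, m: False, y: False}
  {r: False, m: False, y: False}
  {y: True, r: True, m: False}
  {y: True, r: False, m: False}
  {m: True, r: True, y: False}


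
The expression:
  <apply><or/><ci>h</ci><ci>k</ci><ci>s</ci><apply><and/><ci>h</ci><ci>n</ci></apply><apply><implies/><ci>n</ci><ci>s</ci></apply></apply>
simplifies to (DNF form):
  <apply><or/><ci>h</ci><ci>k</ci><ci>s</ci><apply><not/><ci>n</ci></apply></apply>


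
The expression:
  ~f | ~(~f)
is always true.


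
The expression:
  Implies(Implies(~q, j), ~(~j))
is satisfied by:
  {j: True, q: False}
  {q: False, j: False}
  {q: True, j: True}


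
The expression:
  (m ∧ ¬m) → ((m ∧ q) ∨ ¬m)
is always true.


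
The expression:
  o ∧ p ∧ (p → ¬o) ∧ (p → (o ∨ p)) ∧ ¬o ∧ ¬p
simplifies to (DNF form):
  False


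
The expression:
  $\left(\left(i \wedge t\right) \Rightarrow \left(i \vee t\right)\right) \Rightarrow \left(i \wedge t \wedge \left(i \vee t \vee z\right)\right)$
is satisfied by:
  {t: True, i: True}


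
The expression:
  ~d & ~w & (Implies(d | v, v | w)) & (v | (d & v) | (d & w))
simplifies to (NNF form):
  v & ~d & ~w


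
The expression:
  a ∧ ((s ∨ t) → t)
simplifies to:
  a ∧ (t ∨ ¬s)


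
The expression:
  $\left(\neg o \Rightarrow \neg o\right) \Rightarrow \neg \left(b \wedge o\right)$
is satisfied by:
  {o: False, b: False}
  {b: True, o: False}
  {o: True, b: False}


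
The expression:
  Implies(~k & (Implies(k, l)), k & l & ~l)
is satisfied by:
  {k: True}


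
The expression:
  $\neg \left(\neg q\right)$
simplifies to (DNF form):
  $q$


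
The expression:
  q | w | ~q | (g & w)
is always true.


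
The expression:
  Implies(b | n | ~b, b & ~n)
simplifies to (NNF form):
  b & ~n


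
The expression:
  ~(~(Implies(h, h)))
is always true.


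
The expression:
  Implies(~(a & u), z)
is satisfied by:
  {a: True, z: True, u: True}
  {a: True, z: True, u: False}
  {z: True, u: True, a: False}
  {z: True, u: False, a: False}
  {a: True, u: True, z: False}


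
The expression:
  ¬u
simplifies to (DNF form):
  ¬u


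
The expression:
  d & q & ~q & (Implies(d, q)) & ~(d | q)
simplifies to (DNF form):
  False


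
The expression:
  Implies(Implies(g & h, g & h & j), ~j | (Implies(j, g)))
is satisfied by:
  {g: True, j: False}
  {j: False, g: False}
  {j: True, g: True}


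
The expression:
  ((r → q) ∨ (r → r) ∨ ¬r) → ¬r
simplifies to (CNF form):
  ¬r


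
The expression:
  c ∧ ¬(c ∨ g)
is never true.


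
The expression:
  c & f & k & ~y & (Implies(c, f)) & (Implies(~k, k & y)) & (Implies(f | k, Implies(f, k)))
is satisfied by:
  {c: True, f: True, k: True, y: False}


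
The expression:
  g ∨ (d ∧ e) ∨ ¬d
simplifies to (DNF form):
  e ∨ g ∨ ¬d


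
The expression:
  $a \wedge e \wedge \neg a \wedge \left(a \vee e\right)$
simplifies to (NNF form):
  $\text{False}$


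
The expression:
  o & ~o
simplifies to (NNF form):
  False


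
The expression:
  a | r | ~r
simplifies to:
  True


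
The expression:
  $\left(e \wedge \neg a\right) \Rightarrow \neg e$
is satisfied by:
  {a: True, e: False}
  {e: False, a: False}
  {e: True, a: True}


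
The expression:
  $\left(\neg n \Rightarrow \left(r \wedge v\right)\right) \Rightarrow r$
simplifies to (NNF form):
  $r \vee \neg n$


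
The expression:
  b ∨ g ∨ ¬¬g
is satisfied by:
  {b: True, g: True}
  {b: True, g: False}
  {g: True, b: False}


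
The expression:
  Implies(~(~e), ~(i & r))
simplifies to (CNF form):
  ~e | ~i | ~r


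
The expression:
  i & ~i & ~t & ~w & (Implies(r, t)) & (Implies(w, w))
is never true.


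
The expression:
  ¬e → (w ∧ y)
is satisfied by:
  {y: True, e: True, w: True}
  {y: True, e: True, w: False}
  {e: True, w: True, y: False}
  {e: True, w: False, y: False}
  {y: True, w: True, e: False}


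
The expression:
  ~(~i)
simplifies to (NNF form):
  i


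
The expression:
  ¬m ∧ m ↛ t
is never true.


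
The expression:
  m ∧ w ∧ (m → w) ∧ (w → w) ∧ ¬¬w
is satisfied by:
  {m: True, w: True}


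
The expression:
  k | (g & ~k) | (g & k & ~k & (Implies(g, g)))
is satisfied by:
  {k: True, g: True}
  {k: True, g: False}
  {g: True, k: False}


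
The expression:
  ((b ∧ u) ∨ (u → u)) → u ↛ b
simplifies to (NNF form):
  u ∧ ¬b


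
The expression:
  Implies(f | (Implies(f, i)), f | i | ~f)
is always true.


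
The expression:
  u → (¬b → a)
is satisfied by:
  {a: True, b: True, u: False}
  {a: True, u: False, b: False}
  {b: True, u: False, a: False}
  {b: False, u: False, a: False}
  {a: True, b: True, u: True}
  {a: True, u: True, b: False}
  {b: True, u: True, a: False}


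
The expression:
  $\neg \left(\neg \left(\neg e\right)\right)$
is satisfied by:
  {e: False}


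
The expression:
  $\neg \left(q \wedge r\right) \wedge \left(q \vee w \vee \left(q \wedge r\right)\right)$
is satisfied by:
  {w: True, r: False, q: False}
  {q: True, w: True, r: False}
  {q: True, w: False, r: False}
  {r: True, w: True, q: False}


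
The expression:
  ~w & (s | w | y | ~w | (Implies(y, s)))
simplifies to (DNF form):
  ~w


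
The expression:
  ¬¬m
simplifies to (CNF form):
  m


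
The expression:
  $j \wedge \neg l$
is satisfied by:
  {j: True, l: False}


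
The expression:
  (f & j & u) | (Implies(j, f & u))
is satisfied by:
  {f: True, u: True, j: False}
  {f: True, u: False, j: False}
  {u: True, f: False, j: False}
  {f: False, u: False, j: False}
  {j: True, f: True, u: True}


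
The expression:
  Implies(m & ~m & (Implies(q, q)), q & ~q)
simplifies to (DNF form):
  True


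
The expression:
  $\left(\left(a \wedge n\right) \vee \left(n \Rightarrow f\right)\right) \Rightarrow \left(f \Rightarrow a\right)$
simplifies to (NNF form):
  $a \vee \neg f$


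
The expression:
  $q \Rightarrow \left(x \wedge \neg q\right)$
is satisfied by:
  {q: False}


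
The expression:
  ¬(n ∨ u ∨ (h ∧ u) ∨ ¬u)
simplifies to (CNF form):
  False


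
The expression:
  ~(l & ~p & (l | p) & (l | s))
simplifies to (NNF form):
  p | ~l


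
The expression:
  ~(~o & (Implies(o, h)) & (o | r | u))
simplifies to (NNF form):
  o | (~r & ~u)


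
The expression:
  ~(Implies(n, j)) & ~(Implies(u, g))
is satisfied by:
  {u: True, n: True, g: False, j: False}


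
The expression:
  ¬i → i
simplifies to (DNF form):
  i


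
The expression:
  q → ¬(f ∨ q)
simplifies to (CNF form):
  ¬q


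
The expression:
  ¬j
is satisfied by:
  {j: False}


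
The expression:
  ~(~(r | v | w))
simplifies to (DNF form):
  r | v | w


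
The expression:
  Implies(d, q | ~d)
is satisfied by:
  {q: True, d: False}
  {d: False, q: False}
  {d: True, q: True}


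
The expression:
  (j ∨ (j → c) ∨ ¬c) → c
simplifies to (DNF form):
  c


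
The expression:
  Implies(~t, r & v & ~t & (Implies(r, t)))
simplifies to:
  t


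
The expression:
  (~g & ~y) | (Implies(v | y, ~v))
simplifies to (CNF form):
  (~g | ~v) & (~v | ~y)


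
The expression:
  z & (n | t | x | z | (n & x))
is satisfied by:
  {z: True}


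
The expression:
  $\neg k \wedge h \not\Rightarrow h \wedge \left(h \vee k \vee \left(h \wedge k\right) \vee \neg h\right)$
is never true.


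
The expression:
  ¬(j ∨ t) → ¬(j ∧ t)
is always true.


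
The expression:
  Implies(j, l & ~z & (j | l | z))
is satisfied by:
  {l: True, z: False, j: False}
  {z: False, j: False, l: False}
  {l: True, z: True, j: False}
  {z: True, l: False, j: False}
  {j: True, l: True, z: False}


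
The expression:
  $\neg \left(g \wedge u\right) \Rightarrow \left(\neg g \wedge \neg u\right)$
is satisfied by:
  {u: False, g: False}
  {g: True, u: True}


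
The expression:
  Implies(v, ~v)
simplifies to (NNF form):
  ~v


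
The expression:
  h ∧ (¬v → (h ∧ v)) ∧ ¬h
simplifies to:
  False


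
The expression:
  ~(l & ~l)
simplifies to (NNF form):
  True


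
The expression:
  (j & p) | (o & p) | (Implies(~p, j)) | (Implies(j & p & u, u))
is always true.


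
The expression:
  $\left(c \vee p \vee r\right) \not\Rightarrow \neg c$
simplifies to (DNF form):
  $c$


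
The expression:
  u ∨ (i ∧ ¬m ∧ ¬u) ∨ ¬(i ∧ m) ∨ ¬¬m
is always true.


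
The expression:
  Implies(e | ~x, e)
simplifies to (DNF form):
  e | x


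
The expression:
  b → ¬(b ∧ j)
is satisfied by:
  {b: False, j: False}
  {j: True, b: False}
  {b: True, j: False}


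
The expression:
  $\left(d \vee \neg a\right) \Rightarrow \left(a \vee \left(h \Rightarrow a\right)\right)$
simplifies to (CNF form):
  $a \vee \neg h$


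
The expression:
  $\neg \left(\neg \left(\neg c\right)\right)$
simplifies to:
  $\neg c$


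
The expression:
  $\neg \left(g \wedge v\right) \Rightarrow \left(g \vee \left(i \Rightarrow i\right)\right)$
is always true.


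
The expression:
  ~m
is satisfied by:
  {m: False}


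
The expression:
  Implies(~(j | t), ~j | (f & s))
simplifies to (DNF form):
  True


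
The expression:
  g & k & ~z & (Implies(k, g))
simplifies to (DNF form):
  g & k & ~z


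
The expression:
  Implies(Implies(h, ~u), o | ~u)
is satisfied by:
  {o: True, h: True, u: False}
  {o: True, u: False, h: False}
  {h: True, u: False, o: False}
  {h: False, u: False, o: False}
  {o: True, h: True, u: True}
  {o: True, u: True, h: False}
  {h: True, u: True, o: False}


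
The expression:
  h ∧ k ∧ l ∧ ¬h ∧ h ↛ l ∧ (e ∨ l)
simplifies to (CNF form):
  False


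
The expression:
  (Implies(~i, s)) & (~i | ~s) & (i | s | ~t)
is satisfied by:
  {i: True, s: False}
  {s: True, i: False}


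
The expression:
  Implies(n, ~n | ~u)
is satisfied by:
  {u: False, n: False}
  {n: True, u: False}
  {u: True, n: False}


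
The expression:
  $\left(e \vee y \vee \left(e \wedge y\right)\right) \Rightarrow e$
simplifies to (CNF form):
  $e \vee \neg y$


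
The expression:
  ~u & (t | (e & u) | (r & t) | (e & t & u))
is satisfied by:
  {t: True, u: False}


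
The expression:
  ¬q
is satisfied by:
  {q: False}


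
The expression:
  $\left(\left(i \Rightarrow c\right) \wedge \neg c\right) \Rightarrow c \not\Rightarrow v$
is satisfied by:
  {i: True, c: True}
  {i: True, c: False}
  {c: True, i: False}


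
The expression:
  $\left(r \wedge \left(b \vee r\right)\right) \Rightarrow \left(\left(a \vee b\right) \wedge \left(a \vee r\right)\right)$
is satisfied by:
  {a: True, b: True, r: False}
  {a: True, b: False, r: False}
  {b: True, a: False, r: False}
  {a: False, b: False, r: False}
  {a: True, r: True, b: True}
  {a: True, r: True, b: False}
  {r: True, b: True, a: False}


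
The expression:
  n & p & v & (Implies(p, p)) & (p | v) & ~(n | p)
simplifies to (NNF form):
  False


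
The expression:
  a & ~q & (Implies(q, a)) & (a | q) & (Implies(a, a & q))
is never true.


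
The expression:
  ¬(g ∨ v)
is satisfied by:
  {g: False, v: False}


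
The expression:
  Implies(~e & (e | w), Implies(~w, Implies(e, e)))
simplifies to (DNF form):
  True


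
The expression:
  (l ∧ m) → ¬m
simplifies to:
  ¬l ∨ ¬m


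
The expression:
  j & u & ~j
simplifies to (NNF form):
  False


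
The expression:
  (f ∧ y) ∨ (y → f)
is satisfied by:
  {f: True, y: False}
  {y: False, f: False}
  {y: True, f: True}


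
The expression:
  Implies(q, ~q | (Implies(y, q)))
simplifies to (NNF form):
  True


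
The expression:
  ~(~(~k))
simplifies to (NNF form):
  ~k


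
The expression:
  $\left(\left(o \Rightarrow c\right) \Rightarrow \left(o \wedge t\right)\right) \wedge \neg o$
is never true.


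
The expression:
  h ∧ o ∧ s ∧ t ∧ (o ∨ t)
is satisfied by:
  {t: True, h: True, s: True, o: True}


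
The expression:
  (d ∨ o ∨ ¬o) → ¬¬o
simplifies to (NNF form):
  o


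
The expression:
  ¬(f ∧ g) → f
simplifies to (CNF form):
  f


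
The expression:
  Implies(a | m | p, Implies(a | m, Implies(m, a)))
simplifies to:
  a | ~m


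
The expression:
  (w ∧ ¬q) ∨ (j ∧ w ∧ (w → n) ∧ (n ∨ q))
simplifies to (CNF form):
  w ∧ (j ∨ ¬q) ∧ (n ∨ ¬q)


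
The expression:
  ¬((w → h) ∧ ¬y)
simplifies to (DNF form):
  y ∨ (w ∧ ¬h)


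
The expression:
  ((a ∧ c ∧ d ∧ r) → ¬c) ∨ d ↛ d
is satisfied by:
  {c: False, d: False, a: False, r: False}
  {r: True, c: False, d: False, a: False}
  {a: True, c: False, d: False, r: False}
  {r: True, a: True, c: False, d: False}
  {d: True, r: False, c: False, a: False}
  {r: True, d: True, c: False, a: False}
  {a: True, d: True, r: False, c: False}
  {r: True, a: True, d: True, c: False}
  {c: True, a: False, d: False, r: False}
  {r: True, c: True, a: False, d: False}
  {a: True, c: True, r: False, d: False}
  {r: True, a: True, c: True, d: False}
  {d: True, c: True, a: False, r: False}
  {r: True, d: True, c: True, a: False}
  {a: True, d: True, c: True, r: False}


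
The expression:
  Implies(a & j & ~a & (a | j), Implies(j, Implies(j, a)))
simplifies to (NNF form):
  True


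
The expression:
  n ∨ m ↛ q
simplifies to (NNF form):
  n ∨ (m ∧ ¬q)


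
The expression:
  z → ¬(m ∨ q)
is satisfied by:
  {m: False, z: False, q: False}
  {q: True, m: False, z: False}
  {m: True, q: False, z: False}
  {q: True, m: True, z: False}
  {z: True, q: False, m: False}


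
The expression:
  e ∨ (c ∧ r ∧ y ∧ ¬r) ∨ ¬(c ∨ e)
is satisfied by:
  {e: True, c: False}
  {c: False, e: False}
  {c: True, e: True}


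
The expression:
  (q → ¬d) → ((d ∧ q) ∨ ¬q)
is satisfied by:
  {d: True, q: False}
  {q: False, d: False}
  {q: True, d: True}


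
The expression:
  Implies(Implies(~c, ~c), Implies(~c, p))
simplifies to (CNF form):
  c | p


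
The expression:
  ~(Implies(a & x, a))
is never true.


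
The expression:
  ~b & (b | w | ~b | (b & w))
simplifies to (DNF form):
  ~b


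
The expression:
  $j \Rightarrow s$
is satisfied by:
  {s: True, j: False}
  {j: False, s: False}
  {j: True, s: True}


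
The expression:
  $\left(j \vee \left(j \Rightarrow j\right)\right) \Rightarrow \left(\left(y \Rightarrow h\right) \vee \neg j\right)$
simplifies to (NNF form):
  $h \vee \neg j \vee \neg y$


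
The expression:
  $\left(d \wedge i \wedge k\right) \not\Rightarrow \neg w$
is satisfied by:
  {i: True, w: True, d: True, k: True}


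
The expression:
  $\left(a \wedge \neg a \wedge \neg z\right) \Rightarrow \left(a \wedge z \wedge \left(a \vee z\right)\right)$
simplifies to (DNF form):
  $\text{True}$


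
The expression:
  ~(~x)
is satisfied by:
  {x: True}


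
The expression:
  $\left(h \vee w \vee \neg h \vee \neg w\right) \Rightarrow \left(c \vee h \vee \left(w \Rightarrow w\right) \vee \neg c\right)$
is always true.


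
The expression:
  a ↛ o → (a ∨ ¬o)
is always true.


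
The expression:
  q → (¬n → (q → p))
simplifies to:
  n ∨ p ∨ ¬q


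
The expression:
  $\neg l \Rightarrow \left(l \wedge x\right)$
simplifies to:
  $l$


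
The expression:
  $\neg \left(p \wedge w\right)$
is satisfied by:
  {p: False, w: False}
  {w: True, p: False}
  {p: True, w: False}


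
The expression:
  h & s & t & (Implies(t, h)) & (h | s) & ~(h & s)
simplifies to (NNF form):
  False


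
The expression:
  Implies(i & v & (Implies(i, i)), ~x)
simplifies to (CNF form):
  ~i | ~v | ~x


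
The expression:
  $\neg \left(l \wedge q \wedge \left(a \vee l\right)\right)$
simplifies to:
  $\neg l \vee \neg q$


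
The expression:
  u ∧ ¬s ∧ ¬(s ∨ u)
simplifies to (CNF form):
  False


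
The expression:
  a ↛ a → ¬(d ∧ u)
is always true.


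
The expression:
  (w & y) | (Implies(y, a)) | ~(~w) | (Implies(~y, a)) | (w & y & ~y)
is always true.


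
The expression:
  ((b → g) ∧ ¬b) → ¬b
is always true.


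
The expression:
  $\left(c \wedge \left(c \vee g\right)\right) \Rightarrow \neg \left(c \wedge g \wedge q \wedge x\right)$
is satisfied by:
  {g: False, c: False, q: False, x: False}
  {x: True, g: False, c: False, q: False}
  {q: True, g: False, c: False, x: False}
  {x: True, q: True, g: False, c: False}
  {c: True, x: False, g: False, q: False}
  {x: True, c: True, g: False, q: False}
  {q: True, c: True, x: False, g: False}
  {x: True, q: True, c: True, g: False}
  {g: True, q: False, c: False, x: False}
  {x: True, g: True, q: False, c: False}
  {q: True, g: True, x: False, c: False}
  {x: True, q: True, g: True, c: False}
  {c: True, g: True, q: False, x: False}
  {x: True, c: True, g: True, q: False}
  {q: True, c: True, g: True, x: False}


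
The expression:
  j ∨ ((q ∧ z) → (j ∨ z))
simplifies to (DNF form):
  True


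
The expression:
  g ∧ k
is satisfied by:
  {g: True, k: True}


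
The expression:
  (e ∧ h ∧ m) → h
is always true.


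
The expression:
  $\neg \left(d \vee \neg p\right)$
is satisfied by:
  {p: True, d: False}


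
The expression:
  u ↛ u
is never true.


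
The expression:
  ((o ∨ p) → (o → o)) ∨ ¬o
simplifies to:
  True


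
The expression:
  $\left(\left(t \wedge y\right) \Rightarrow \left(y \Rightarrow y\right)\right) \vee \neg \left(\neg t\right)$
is always true.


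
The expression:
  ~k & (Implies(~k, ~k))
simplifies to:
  ~k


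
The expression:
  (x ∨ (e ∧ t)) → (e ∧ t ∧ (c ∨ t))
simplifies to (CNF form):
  (e ∨ ¬x) ∧ (t ∨ ¬x)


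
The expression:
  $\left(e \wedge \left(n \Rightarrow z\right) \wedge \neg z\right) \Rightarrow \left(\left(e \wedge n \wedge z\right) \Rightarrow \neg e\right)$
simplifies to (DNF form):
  $\text{True}$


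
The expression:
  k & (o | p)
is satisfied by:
  {o: True, p: True, k: True}
  {o: True, k: True, p: False}
  {p: True, k: True, o: False}


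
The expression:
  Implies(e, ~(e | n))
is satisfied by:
  {e: False}


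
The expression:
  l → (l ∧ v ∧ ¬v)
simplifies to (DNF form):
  ¬l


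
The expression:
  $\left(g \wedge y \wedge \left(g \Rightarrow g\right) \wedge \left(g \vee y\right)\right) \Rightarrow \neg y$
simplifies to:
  $\neg g \vee \neg y$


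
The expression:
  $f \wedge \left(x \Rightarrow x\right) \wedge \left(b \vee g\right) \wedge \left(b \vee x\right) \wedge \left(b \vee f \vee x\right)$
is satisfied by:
  {b: True, g: True, x: True, f: True}
  {b: True, g: True, f: True, x: False}
  {b: True, x: True, f: True, g: False}
  {b: True, f: True, x: False, g: False}
  {g: True, x: True, f: True, b: False}


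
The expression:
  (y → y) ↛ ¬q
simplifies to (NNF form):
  q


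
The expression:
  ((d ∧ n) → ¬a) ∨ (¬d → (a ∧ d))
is always true.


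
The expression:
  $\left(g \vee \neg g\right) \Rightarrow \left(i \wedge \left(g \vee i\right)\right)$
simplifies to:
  $i$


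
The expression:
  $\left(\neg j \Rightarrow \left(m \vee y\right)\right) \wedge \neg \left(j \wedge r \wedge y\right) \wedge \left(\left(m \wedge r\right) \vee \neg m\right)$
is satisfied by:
  {r: True, y: True, j: False, m: False}
  {y: True, j: False, m: False, r: False}
  {r: True, m: True, j: False, y: False}
  {r: True, y: True, m: True, j: False}
  {r: True, j: True, m: False, y: False}
  {j: True, y: False, m: False, r: False}
  {y: True, j: True, m: False, r: False}
  {r: True, m: True, j: True, y: False}


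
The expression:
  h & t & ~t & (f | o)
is never true.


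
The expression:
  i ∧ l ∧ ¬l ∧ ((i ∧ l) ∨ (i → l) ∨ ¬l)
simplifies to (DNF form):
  False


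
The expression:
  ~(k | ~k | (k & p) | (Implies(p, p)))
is never true.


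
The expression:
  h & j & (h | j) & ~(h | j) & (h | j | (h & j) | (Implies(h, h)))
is never true.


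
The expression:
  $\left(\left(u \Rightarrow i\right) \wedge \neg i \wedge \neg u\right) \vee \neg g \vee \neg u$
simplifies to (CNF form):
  $\neg g \vee \neg u$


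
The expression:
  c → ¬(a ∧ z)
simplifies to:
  ¬a ∨ ¬c ∨ ¬z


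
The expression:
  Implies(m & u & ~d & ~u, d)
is always true.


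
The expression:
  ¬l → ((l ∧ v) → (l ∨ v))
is always true.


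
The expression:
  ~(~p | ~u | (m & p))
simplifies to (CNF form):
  p & u & ~m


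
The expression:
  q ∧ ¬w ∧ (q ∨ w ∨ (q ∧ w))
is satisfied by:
  {q: True, w: False}


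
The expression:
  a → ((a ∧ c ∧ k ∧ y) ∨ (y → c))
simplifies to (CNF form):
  c ∨ ¬a ∨ ¬y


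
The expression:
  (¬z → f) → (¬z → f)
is always true.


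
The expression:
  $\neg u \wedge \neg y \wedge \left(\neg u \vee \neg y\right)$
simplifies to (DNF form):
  $\neg u \wedge \neg y$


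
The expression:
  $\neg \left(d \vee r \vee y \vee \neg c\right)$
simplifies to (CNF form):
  $c \wedge \neg d \wedge \neg r \wedge \neg y$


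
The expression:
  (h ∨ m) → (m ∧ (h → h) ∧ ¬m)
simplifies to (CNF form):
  ¬h ∧ ¬m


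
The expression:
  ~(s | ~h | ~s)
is never true.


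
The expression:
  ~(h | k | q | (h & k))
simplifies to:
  ~h & ~k & ~q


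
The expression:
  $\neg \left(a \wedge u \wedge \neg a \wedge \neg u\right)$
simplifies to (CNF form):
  $\text{True}$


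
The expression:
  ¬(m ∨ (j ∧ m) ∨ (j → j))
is never true.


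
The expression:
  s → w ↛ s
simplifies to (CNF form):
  ¬s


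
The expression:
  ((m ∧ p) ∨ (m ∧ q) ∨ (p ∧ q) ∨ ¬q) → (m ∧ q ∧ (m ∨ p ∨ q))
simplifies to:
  q ∧ (m ∨ ¬p)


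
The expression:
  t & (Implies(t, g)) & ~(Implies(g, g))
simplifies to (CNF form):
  False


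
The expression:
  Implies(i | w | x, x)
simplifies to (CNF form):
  (x | ~i) & (x | ~w)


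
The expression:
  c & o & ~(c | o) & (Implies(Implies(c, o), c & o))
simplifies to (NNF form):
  False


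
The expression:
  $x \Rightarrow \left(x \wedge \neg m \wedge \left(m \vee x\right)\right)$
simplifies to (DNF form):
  $\neg m \vee \neg x$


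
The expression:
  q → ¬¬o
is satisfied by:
  {o: True, q: False}
  {q: False, o: False}
  {q: True, o: True}


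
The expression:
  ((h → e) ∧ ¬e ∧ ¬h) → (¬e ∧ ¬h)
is always true.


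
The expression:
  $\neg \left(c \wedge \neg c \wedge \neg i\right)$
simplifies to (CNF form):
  $\text{True}$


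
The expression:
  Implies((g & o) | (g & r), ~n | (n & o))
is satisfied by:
  {o: True, g: False, n: False, r: False}
  {r: False, g: False, o: False, n: False}
  {r: True, o: True, g: False, n: False}
  {r: True, g: False, o: False, n: False}
  {n: True, o: True, r: False, g: False}
  {n: True, r: False, g: False, o: False}
  {n: True, r: True, o: True, g: False}
  {n: True, r: True, g: False, o: False}
  {o: True, g: True, n: False, r: False}
  {g: True, n: False, o: False, r: False}
  {r: True, g: True, o: True, n: False}
  {r: True, g: True, n: False, o: False}
  {o: True, g: True, n: True, r: False}
  {g: True, n: True, r: False, o: False}
  {r: True, g: True, n: True, o: True}


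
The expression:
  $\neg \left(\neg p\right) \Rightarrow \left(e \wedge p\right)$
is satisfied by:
  {e: True, p: False}
  {p: False, e: False}
  {p: True, e: True}


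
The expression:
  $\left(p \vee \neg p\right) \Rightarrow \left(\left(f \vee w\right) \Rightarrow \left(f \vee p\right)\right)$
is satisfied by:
  {p: True, f: True, w: False}
  {p: True, f: False, w: False}
  {f: True, p: False, w: False}
  {p: False, f: False, w: False}
  {w: True, p: True, f: True}
  {w: True, p: True, f: False}
  {w: True, f: True, p: False}


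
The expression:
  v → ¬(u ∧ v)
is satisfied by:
  {u: False, v: False}
  {v: True, u: False}
  {u: True, v: False}


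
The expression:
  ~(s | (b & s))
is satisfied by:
  {s: False}


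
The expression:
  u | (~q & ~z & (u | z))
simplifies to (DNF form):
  u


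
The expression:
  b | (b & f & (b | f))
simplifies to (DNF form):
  b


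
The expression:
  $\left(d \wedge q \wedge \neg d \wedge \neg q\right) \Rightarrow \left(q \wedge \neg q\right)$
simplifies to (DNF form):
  $\text{True}$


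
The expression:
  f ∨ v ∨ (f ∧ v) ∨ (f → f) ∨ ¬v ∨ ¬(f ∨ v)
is always true.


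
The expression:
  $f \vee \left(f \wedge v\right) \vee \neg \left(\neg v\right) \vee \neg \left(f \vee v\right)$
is always true.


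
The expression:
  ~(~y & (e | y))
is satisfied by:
  {y: True, e: False}
  {e: False, y: False}
  {e: True, y: True}


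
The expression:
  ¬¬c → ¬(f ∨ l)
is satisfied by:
  {f: False, c: False, l: False}
  {l: True, f: False, c: False}
  {f: True, l: False, c: False}
  {l: True, f: True, c: False}
  {c: True, l: False, f: False}


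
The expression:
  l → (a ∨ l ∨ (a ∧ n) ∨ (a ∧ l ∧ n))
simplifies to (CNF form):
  True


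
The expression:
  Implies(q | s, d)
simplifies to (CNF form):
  (d | ~q) & (d | ~s)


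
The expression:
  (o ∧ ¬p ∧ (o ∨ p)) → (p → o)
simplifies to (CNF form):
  True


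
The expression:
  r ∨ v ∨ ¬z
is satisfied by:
  {r: True, v: True, z: False}
  {r: True, v: False, z: False}
  {v: True, r: False, z: False}
  {r: False, v: False, z: False}
  {r: True, z: True, v: True}
  {r: True, z: True, v: False}
  {z: True, v: True, r: False}


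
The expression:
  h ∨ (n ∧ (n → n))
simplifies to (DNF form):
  h ∨ n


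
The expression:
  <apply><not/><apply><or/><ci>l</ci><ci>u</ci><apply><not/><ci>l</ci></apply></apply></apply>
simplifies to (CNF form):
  <false/>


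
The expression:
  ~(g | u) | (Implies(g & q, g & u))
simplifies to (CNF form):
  u | ~g | ~q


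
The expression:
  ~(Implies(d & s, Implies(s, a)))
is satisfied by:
  {s: True, d: True, a: False}


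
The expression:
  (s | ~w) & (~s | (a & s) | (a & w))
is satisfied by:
  {a: True, s: False, w: False}
  {s: False, w: False, a: False}
  {a: True, s: True, w: False}
  {a: True, w: True, s: True}


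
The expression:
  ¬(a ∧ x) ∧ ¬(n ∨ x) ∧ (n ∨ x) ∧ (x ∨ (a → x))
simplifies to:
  False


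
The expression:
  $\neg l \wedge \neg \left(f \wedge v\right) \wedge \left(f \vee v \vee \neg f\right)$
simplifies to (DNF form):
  $\left(\neg f \wedge \neg l\right) \vee \left(\neg l \wedge \neg v\right)$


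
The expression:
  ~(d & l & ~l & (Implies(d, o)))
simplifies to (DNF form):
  True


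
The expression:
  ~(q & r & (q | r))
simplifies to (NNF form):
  ~q | ~r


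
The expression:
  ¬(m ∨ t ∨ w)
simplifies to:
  ¬m ∧ ¬t ∧ ¬w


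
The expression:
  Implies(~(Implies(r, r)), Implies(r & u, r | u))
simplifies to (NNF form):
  True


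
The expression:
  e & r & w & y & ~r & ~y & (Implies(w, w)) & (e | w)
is never true.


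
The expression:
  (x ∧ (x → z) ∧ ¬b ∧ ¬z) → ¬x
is always true.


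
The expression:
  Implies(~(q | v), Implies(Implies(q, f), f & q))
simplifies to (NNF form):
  q | v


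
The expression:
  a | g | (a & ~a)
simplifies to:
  a | g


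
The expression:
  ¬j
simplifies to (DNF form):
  ¬j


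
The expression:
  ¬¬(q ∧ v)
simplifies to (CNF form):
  q ∧ v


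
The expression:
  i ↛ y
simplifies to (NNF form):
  i ∧ ¬y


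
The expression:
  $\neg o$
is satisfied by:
  {o: False}


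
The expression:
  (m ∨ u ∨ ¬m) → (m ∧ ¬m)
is never true.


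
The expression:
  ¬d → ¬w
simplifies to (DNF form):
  d ∨ ¬w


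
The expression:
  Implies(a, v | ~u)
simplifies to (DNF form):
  v | ~a | ~u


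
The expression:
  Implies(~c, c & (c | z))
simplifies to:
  c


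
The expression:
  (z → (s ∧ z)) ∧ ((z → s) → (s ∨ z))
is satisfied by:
  {s: True}


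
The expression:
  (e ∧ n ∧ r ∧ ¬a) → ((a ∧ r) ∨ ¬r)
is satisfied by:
  {a: True, e: False, n: False, r: False}
  {a: False, e: False, n: False, r: False}
  {r: True, a: True, e: False, n: False}
  {r: True, a: False, e: False, n: False}
  {a: True, n: True, r: False, e: False}
  {n: True, r: False, e: False, a: False}
  {r: True, n: True, a: True, e: False}
  {r: True, n: True, a: False, e: False}
  {a: True, e: True, r: False, n: False}
  {e: True, r: False, n: False, a: False}
  {a: True, r: True, e: True, n: False}
  {r: True, e: True, a: False, n: False}
  {a: True, n: True, e: True, r: False}
  {n: True, e: True, r: False, a: False}
  {r: True, n: True, e: True, a: True}


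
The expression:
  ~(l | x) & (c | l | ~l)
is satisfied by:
  {x: False, l: False}


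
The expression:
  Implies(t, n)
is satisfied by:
  {n: True, t: False}
  {t: False, n: False}
  {t: True, n: True}


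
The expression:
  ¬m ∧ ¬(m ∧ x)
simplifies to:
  ¬m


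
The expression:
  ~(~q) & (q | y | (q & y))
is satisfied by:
  {q: True}


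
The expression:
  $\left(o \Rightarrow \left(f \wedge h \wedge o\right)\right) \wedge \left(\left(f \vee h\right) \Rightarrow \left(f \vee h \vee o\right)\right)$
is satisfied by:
  {h: True, f: True, o: False}
  {h: True, f: False, o: False}
  {f: True, h: False, o: False}
  {h: False, f: False, o: False}
  {o: True, h: True, f: True}


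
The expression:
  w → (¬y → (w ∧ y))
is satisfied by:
  {y: True, w: False}
  {w: False, y: False}
  {w: True, y: True}


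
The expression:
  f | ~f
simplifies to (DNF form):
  True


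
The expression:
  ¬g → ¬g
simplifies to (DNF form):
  True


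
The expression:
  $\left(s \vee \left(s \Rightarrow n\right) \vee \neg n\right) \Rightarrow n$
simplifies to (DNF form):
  $n$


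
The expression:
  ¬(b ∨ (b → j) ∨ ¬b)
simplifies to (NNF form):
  False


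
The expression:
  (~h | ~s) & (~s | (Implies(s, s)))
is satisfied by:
  {s: False, h: False}
  {h: True, s: False}
  {s: True, h: False}


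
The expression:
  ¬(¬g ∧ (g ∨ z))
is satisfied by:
  {g: True, z: False}
  {z: False, g: False}
  {z: True, g: True}


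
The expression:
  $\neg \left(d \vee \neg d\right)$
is never true.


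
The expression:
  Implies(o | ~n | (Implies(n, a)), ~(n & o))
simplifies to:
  ~n | ~o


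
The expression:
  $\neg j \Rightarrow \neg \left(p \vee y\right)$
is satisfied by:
  {j: True, p: False, y: False}
  {y: True, j: True, p: False}
  {j: True, p: True, y: False}
  {y: True, j: True, p: True}
  {y: False, p: False, j: False}


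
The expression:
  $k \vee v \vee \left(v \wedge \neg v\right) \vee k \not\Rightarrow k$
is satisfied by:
  {k: True, v: True}
  {k: True, v: False}
  {v: True, k: False}


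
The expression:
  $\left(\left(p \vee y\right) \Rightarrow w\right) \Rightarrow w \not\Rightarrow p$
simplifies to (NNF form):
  $\left(p \wedge \neg w\right) \vee \left(w \wedge \neg p\right) \vee \left(y \wedge \neg p\right)$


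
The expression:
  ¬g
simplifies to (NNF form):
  ¬g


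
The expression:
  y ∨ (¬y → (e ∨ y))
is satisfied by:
  {y: True, e: True}
  {y: True, e: False}
  {e: True, y: False}


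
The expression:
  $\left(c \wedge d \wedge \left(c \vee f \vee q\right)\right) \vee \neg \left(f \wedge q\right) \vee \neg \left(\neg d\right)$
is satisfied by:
  {d: True, q: False, f: False}
  {q: False, f: False, d: False}
  {f: True, d: True, q: False}
  {f: True, q: False, d: False}
  {d: True, q: True, f: False}
  {q: True, d: False, f: False}
  {f: True, q: True, d: True}


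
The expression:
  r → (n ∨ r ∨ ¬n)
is always true.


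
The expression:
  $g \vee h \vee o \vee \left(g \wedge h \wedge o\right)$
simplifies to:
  $g \vee h \vee o$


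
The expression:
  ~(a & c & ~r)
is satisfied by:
  {r: True, c: False, a: False}
  {c: False, a: False, r: False}
  {r: True, a: True, c: False}
  {a: True, c: False, r: False}
  {r: True, c: True, a: False}
  {c: True, r: False, a: False}
  {r: True, a: True, c: True}
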